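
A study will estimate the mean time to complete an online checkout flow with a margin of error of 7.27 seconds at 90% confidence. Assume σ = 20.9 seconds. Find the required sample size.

n = 23

For a mean, the margin of error is E = z·σ/√n, so n = (zσ/E)².
At 90% confidence, z = 1.645.
n = (1.645 × 20.9 / 7.27)² = 22.36
Round up: n = 23.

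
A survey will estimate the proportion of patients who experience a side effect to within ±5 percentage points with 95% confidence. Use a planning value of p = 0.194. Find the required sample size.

241

For a proportion with margin E = 0.05 at 95% confidence, z = 1.960.
n = p̂(1−p̂)(z/E)² = 0.194 × 0.806 × (1.960/0.05)² = 240.28
Round up: n = 241.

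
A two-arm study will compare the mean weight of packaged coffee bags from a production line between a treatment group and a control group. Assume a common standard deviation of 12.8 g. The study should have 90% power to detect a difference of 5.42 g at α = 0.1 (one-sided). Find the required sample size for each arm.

74 per group

For two equal groups, n per group = 2·((z_α + z_β)·σ/δ)².
z_α = 1.282; z_β = 1.282 (power 90%).
n = 2 × (2.564 × 12.8 / 5.42)² = 2 × 36.67 = 73.34
Round up: n = 74 per group.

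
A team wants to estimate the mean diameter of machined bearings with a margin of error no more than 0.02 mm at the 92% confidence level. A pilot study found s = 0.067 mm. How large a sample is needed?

For a mean, the margin of error is E = z·σ/√n, so n = (zσ/E)².
At 92% confidence, z = 1.751.
n = (1.751 × 0.067 / 0.02)² = 34.41
Round up: n = 35.

35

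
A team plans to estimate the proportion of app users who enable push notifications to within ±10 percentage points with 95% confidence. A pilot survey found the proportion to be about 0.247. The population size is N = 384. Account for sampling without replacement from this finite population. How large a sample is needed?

For a proportion with margin E = 0.1 at 95% confidence, z = 1.960.
n = p̂(1−p̂)(z/E)² = 0.247 × 0.753 × (1.960/0.1)² = 71.45 — call this n₀.
Finite-population correction with N = 384: n = n₀ / (1 + (n₀−1)/N) = 71.45 / 1.183 = 60.40
Round up: n = 61.

61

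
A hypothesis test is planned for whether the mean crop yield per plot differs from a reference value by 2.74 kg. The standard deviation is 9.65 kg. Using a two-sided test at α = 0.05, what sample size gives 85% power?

For a one-sample z-test, n = ((z_{α/2} + z_β)·σ/δ)².
z_{α/2} = 1.960 (two-sided α = 0.05); z_β = 1.036 (power 85% → β = 0.15).
n = (2.996 × 9.65 / 2.74)² = 111.34
Round up: n = 112.

112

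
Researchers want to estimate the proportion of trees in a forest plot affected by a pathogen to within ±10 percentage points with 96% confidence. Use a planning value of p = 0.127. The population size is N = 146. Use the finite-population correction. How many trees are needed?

For a proportion with margin E = 0.1 at 96% confidence, z = 2.054.
n = p̂(1−p̂)(z/E)² = 0.127 × 0.873 × (2.054/0.1)² = 46.78 — call this n₀.
Finite-population correction with N = 146: n = n₀ / (1 + (n₀−1)/N) = 46.78 / 1.314 = 35.60
Round up: n = 36.

36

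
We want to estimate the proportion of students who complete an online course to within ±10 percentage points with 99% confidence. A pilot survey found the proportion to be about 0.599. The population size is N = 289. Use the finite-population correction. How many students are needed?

103

For a proportion with margin E = 0.1 at 99% confidence, z = 2.576.
n = p̂(1−p̂)(z/E)² = 0.599 × 0.401 × (2.576/0.1)² = 159.39 — call this n₀.
Finite-population correction with N = 289: n = n₀ / (1 + (n₀−1)/N) = 159.39 / 1.548 = 102.97
Round up: n = 103.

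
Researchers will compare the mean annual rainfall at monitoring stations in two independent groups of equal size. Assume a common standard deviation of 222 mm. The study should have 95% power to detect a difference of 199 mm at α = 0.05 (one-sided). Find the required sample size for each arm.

27 per group

For two equal groups, n per group = 2·((z_α + z_β)·σ/δ)².
z_α = 1.645; z_β = 1.645 (power 95%).
n = 2 × (3.290 × 222 / 199)² = 2 × 13.47 = 26.94
Round up: n = 27 per group.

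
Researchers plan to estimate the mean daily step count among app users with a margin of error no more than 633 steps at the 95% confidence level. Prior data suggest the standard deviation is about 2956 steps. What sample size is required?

For a mean, the margin of error is E = z·σ/√n, so n = (zσ/E)².
At 95% confidence, z = 1.960.
n = (1.960 × 2956 / 633)² = 83.77
Round up: n = 84.

84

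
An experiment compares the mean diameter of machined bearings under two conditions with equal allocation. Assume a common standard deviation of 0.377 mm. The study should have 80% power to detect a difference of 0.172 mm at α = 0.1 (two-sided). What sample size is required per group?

60 per group

For two equal groups, n per group = 2·((z_{α/2} + z_β)·σ/δ)².
z_{α/2} = 1.645; z_β = 0.842 (power 80%).
n = 2 × (2.487 × 0.377 / 0.172)² = 2 × 29.72 = 59.44
Round up: n = 60 per group.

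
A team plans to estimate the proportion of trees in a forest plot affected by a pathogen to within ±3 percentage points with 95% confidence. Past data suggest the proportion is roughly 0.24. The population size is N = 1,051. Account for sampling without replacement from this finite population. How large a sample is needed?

For a proportion with margin E = 0.03 at 95% confidence, z = 1.960.
n = p̂(1−p̂)(z/E)² = 0.24 × 0.76 × (1.960/0.03)² = 778.56 — call this n₀.
Finite-population correction with N = 1,051: n = n₀ / (1 + (n₀−1)/N) = 778.56 / 1.74 = 447.45
Round up: n = 448.

n = 448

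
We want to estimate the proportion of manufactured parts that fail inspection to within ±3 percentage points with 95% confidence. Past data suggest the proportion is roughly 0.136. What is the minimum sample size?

502

For a proportion with margin E = 0.03 at 95% confidence, z = 1.960.
n = p̂(1−p̂)(z/E)² = 0.136 × 0.864 × (1.960/0.03)² = 501.56
Round up: n = 502.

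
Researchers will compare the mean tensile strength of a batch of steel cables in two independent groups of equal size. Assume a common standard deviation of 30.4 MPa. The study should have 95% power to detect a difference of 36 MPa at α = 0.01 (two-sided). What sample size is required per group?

26 per group

For two equal groups, n per group = 2·((z_{α/2} + z_β)·σ/δ)².
z_{α/2} = 2.576; z_β = 1.645 (power 95%).
n = 2 × (4.221 × 30.4 / 36)² = 2 × 12.70 = 25.40
Round up: n = 26 per group.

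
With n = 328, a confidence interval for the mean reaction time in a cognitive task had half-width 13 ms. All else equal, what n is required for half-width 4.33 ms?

2957

Margin of error scales as 1/√n, so n₂ = n₁·(E₁/E₂)².
n₂ = 328 × (13/4.33)² = 328 × 9.014 = 2956.59
Round up: n₂ = 2957.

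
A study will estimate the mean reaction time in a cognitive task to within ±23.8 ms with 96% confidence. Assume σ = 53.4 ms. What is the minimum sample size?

For a mean, the margin of error is E = z·σ/√n, so n = (zσ/E)².
At 96% confidence, z = 2.054.
n = (2.054 × 53.4 / 23.8)² = 21.24
Round up: n = 22.

n = 22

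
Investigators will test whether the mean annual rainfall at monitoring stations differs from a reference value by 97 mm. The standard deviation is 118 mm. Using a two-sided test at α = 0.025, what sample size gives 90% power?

n = 19

For a one-sample z-test, n = ((z_{α/2} + z_β)·σ/δ)².
z_{α/2} = 2.241 (two-sided α = 0.025); z_β = 1.282 (power 90% → β = 0.1).
n = (3.523 × 118 / 97)² = 18.37
Round up: n = 19.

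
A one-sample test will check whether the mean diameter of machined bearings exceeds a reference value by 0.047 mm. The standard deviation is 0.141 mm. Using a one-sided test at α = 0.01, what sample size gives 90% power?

For a one-sample z-test, n = ((z_α + z_β)·σ/δ)².
z_α = 2.326 (one-sided α = 0.01); z_β = 1.282 (power 90% → β = 0.1).
n = (3.608 × 0.141 / 0.047)² = 117.16
Round up: n = 118.

n = 118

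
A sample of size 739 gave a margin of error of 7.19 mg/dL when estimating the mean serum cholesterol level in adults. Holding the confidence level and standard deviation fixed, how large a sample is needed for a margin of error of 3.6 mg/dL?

Margin of error scales as 1/√n, so n₂ = n₁·(E₁/E₂)².
n₂ = 739 × (7.19/3.6)² = 739 × 3.989 = 2947.87
Round up: n₂ = 2948.

2948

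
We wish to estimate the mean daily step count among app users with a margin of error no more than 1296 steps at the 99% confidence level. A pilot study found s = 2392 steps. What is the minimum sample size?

n = 23

For a mean, the margin of error is E = z·σ/√n, so n = (zσ/E)².
At 99% confidence, z = 2.576.
n = (2.576 × 2392 / 1296)² = 22.60
Round up: n = 23.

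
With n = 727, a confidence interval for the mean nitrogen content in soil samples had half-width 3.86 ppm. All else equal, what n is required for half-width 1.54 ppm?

4568

Margin of error scales as 1/√n, so n₂ = n₁·(E₁/E₂)².
n₂ = 727 × (3.86/1.54)² = 727 × 6.283 = 4567.74
Round up: n₂ = 4568.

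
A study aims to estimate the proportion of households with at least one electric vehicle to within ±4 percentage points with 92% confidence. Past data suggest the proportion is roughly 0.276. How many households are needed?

n = 383

For a proportion with margin E = 0.04 at 92% confidence, z = 1.751.
n = p̂(1−p̂)(z/E)² = 0.276 × 0.724 × (1.751/0.04)² = 382.91
Round up: n = 383.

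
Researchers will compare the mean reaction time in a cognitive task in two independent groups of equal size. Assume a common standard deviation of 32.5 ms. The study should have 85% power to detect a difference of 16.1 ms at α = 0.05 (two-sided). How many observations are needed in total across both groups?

148 total

For two equal groups, n per group = 2·((z_{α/2} + z_β)·σ/δ)².
z_{α/2} = 1.960; z_β = 1.036 (power 85%).
n = 2 × (2.996 × 32.5 / 16.1)² = 2 × 36.58 = 73.16
Round up: n = 74 per group.
Total across both groups: 2 × 74 = 148.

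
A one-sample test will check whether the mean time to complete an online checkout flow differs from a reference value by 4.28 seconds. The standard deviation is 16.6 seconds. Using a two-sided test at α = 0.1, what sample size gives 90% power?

129

For a one-sample z-test, n = ((z_{α/2} + z_β)·σ/δ)².
z_{α/2} = 1.645 (two-sided α = 0.1); z_β = 1.282 (power 90% → β = 0.1).
n = (2.927 × 16.6 / 4.28)² = 128.88
Round up: n = 129.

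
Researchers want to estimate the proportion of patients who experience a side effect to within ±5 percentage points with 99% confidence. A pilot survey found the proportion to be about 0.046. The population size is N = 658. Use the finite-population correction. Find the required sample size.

n = 100

For a proportion with margin E = 0.05 at 99% confidence, z = 2.576.
n = p̂(1−p̂)(z/E)² = 0.046 × 0.954 × (2.576/0.05)² = 116.48 — call this n₀.
Finite-population correction with N = 658: n = n₀ / (1 + (n₀−1)/N) = 116.48 / 1.176 = 99.05
Round up: n = 100.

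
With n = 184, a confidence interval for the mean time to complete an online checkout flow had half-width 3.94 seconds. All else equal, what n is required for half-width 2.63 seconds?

413

Margin of error scales as 1/√n, so n₂ = n₁·(E₁/E₂)².
n₂ = 184 × (3.94/2.63)² = 184 × 2.244 = 412.90
Round up: n₂ = 413.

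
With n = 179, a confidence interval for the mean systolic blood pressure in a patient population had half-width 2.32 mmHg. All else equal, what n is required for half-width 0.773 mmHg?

1613

Margin of error scales as 1/√n, so n₂ = n₁·(E₁/E₂)².
n₂ = 179 × (2.32/0.773)² = 179 × 9.008 = 1612.43
Round up: n₂ = 1613.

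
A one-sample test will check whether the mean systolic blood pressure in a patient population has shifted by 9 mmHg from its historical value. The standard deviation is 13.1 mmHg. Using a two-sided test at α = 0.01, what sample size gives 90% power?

32

For a one-sample z-test, n = ((z_{α/2} + z_β)·σ/δ)².
z_{α/2} = 2.576 (two-sided α = 0.01); z_β = 1.282 (power 90% → β = 0.1).
n = (3.858 × 13.1 / 9)² = 31.53
Round up: n = 32.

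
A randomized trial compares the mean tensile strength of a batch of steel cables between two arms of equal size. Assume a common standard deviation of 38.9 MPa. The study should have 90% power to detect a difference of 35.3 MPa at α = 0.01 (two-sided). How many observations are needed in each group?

37 per group

For two equal groups, n per group = 2·((z_{α/2} + z_β)·σ/δ)².
z_{α/2} = 2.576; z_β = 1.282 (power 90%).
n = 2 × (3.858 × 38.9 / 35.3)² = 2 × 18.07 = 36.14
Round up: n = 37 per group.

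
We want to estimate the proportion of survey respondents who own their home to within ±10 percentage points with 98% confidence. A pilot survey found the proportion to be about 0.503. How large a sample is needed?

136

For a proportion with margin E = 0.1 at 98% confidence, z = 2.326.
n = p̂(1−p̂)(z/E)² = 0.503 × 0.497 × (2.326/0.1)² = 135.25
Round up: n = 136.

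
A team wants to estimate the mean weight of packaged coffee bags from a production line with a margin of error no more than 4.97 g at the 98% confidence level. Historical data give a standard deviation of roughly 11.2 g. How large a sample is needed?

28

For a mean, the margin of error is E = z·σ/√n, so n = (zσ/E)².
At 98% confidence, z = 2.326.
n = (2.326 × 11.2 / 4.97)² = 27.48
Round up: n = 28.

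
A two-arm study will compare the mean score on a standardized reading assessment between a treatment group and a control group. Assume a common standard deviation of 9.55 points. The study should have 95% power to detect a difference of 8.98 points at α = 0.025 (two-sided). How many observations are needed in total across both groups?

For two equal groups, n per group = 2·((z_{α/2} + z_β)·σ/δ)².
z_{α/2} = 2.241; z_β = 1.645 (power 95%).
n = 2 × (3.886 × 9.55 / 8.98)² = 2 × 17.08 = 34.16
Round up: n = 35 per group.
Total across both groups: 2 × 35 = 70.

70 total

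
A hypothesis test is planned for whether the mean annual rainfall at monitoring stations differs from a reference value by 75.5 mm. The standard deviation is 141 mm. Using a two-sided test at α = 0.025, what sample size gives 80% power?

For a one-sample z-test, n = ((z_{α/2} + z_β)·σ/δ)².
z_{α/2} = 2.241 (two-sided α = 0.025); z_β = 0.842 (power 80% → β = 0.2).
n = (3.083 × 141 / 75.5)² = 33.15
Round up: n = 34.

n = 34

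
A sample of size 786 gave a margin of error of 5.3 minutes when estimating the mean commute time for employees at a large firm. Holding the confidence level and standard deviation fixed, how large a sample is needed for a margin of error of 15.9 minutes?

Margin of error scales as 1/√n, so n₂ = n₁·(E₁/E₂)².
n₂ = 786 × (5.3/15.9)² = 786 × 0.1111 = 87.32
Round up: n₂ = 88.

n = 88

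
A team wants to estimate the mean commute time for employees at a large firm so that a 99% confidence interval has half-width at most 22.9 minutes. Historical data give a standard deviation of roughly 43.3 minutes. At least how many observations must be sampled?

24

For a mean, the margin of error is E = z·σ/√n, so n = (zσ/E)².
At 99% confidence, z = 2.576.
n = (2.576 × 43.3 / 22.9)² = 23.72
Round up: n = 24.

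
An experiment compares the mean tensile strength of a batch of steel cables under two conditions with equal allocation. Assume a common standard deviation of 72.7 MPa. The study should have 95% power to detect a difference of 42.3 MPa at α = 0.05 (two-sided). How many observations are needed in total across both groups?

For two equal groups, n per group = 2·((z_{α/2} + z_β)·σ/δ)².
z_{α/2} = 1.960; z_β = 1.645 (power 95%).
n = 2 × (3.605 × 72.7 / 42.3)² = 2 × 38.39 = 76.78
Round up: n = 77 per group.
Total across both groups: 2 × 77 = 154.

154 total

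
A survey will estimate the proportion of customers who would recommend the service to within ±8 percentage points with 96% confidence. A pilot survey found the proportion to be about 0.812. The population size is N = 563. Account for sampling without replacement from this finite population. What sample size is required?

For a proportion with margin E = 0.08 at 96% confidence, z = 2.054.
n = p̂(1−p̂)(z/E)² = 0.812 × 0.188 × (2.054/0.08)² = 100.63 — call this n₀.
Finite-population correction with N = 563: n = n₀ / (1 + (n₀−1)/N) = 100.63 / 1.177 = 85.50
Round up: n = 86.

86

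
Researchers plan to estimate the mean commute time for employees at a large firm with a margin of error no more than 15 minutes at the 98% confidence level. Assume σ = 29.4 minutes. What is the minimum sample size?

For a mean, the margin of error is E = z·σ/√n, so n = (zσ/E)².
At 98% confidence, z = 2.326.
n = (2.326 × 29.4 / 15)² = 20.78
Round up: n = 21.

21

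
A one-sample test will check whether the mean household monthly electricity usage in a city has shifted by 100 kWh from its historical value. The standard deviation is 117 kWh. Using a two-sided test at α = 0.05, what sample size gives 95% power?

For a one-sample z-test, n = ((z_{α/2} + z_β)·σ/δ)².
z_{α/2} = 1.960 (two-sided α = 0.05); z_β = 1.645 (power 95% → β = 0.05).
n = (3.605 × 117 / 100)² = 17.79
Round up: n = 18.

18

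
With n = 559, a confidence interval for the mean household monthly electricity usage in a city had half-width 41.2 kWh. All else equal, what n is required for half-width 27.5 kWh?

Margin of error scales as 1/√n, so n₂ = n₁·(E₁/E₂)².
n₂ = 559 × (41.2/27.5)² = 559 × 2.245 = 1254.96
Round up: n₂ = 1255.

1255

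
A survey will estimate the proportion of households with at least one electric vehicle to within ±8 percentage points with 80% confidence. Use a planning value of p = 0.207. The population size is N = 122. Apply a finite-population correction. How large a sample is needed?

For a proportion with margin E = 0.08 at 80% confidence, z = 1.282.
n = p̂(1−p̂)(z/E)² = 0.207 × 0.793 × (1.282/0.08)² = 42.15 — call this n₀.
Finite-population correction with N = 122: n = n₀ / (1 + (n₀−1)/N) = 42.15 / 1.337 = 31.53
Round up: n = 32.

32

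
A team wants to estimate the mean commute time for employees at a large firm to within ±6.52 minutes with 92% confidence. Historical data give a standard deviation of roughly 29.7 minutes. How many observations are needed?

For a mean, the margin of error is E = z·σ/√n, so n = (zσ/E)².
At 92% confidence, z = 1.751.
n = (1.751 × 29.7 / 6.52)² = 63.62
Round up: n = 64.

64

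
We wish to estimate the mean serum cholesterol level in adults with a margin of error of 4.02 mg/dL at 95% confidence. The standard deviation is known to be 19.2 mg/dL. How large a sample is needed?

n = 88

For a mean, the margin of error is E = z·σ/√n, so n = (zσ/E)².
At 95% confidence, z = 1.960.
n = (1.960 × 19.2 / 4.02)² = 87.63
Round up: n = 88.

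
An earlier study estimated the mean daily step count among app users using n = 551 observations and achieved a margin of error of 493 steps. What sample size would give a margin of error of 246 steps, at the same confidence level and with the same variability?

2213

Margin of error scales as 1/√n, so n₂ = n₁·(E₁/E₂)².
n₂ = 551 × (493/246)² = 551 × 4.016 = 2212.82
Round up: n₂ = 2213.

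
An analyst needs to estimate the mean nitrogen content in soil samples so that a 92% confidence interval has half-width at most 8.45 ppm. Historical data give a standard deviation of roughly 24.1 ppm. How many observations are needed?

n = 25

For a mean, the margin of error is E = z·σ/√n, so n = (zσ/E)².
At 92% confidence, z = 1.751.
n = (1.751 × 24.1 / 8.45)² = 24.94
Round up: n = 25.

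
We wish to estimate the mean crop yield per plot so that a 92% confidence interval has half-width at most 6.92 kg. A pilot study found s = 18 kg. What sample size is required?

21

For a mean, the margin of error is E = z·σ/√n, so n = (zσ/E)².
At 92% confidence, z = 1.751.
n = (1.751 × 18 / 6.92)² = 20.74
Round up: n = 21.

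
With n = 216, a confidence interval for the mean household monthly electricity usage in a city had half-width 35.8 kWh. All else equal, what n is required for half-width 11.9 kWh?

Margin of error scales as 1/√n, so n₂ = n₁·(E₁/E₂)².
n₂ = 216 × (35.8/11.9)² = 216 × 9.05 = 1954.80
Round up: n₂ = 1955.

1955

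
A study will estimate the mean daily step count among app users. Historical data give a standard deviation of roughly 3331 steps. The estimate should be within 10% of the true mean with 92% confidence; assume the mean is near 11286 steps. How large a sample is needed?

n = 27

For a mean, the margin of error is E = z·σ/√n, so n = (zσ/E)².
At 92% confidence, z = 1.751.
E = 10% of 11286 = 1129 steps.
n = (1.751 × 3331 / 1129)² = 26.71
Round up: n = 27.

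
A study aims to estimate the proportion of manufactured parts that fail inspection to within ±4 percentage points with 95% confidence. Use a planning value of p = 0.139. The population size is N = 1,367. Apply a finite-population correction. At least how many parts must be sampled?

For a proportion with margin E = 0.04 at 95% confidence, z = 1.960.
n = p̂(1−p̂)(z/E)² = 0.139 × 0.861 × (1.960/0.04)² = 287.35 — call this n₀.
Finite-population correction with N = 1,367: n = n₀ / (1 + (n₀−1)/N) = 287.35 / 1.209 = 237.68
Round up: n = 238.

238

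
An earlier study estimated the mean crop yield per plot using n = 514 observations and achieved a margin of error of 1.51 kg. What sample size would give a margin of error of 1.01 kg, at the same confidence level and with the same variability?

n = 1149

Margin of error scales as 1/√n, so n₂ = n₁·(E₁/E₂)².
n₂ = 514 × (1.51/1.01)² = 514 × 2.235 = 1148.79
Round up: n₂ = 1149.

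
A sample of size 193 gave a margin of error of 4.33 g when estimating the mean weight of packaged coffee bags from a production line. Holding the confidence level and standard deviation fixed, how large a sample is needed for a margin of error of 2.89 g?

Margin of error scales as 1/√n, so n₂ = n₁·(E₁/E₂)².
n₂ = 193 × (4.33/2.89)² = 193 × 2.245 = 433.29
Round up: n₂ = 434.

n = 434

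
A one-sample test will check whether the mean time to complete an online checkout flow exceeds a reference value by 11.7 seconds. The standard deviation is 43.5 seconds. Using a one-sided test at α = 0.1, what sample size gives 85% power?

n = 75

For a one-sample z-test, n = ((z_α + z_β)·σ/δ)².
z_α = 1.282 (one-sided α = 0.1); z_β = 1.036 (power 85% → β = 0.15).
n = (2.318 × 43.5 / 11.7)² = 74.27
Round up: n = 75.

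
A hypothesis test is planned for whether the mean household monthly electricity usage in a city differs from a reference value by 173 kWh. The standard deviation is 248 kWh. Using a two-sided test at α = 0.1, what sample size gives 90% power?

For a one-sample z-test, n = ((z_{α/2} + z_β)·σ/δ)².
z_{α/2} = 1.645 (two-sided α = 0.1); z_β = 1.282 (power 90% → β = 0.1).
n = (2.927 × 248 / 173)² = 17.61
Round up: n = 18.

18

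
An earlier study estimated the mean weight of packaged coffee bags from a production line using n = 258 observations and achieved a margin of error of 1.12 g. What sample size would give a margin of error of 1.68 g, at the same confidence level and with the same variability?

Margin of error scales as 1/√n, so n₂ = n₁·(E₁/E₂)².
n₂ = 258 × (1.12/1.68)² = 258 × 0.4444 = 114.66
Round up: n₂ = 115.

n = 115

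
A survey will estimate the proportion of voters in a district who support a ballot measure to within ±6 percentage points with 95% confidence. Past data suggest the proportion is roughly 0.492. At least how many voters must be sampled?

n = 267

For a proportion with margin E = 0.06 at 95% confidence, z = 1.960.
n = p̂(1−p̂)(z/E)² = 0.492 × 0.508 × (1.960/0.06)² = 266.71
Round up: n = 267.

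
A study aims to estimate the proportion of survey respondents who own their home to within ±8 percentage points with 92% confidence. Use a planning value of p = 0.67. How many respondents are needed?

n = 106

For a proportion with margin E = 0.08 at 92% confidence, z = 1.751.
n = p̂(1−p̂)(z/E)² = 0.67 × 0.33 × (1.751/0.08)² = 105.92
Round up: n = 106.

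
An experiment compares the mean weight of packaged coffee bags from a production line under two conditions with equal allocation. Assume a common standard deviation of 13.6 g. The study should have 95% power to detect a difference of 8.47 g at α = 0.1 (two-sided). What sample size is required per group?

56 per group

For two equal groups, n per group = 2·((z_{α/2} + z_β)·σ/δ)².
z_{α/2} = 1.645; z_β = 1.645 (power 95%).
n = 2 × (3.290 × 13.6 / 8.47)² = 2 × 27.91 = 55.82
Round up: n = 56 per group.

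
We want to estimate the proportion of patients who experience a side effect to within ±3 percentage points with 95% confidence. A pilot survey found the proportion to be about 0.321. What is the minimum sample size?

For a proportion with margin E = 0.03 at 95% confidence, z = 1.960.
n = p̂(1−p̂)(z/E)² = 0.321 × 0.679 × (1.960/0.03)² = 930.35
Round up: n = 931.

931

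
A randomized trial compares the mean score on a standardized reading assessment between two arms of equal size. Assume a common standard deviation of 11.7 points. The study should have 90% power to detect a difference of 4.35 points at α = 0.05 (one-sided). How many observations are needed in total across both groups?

248 total

For two equal groups, n per group = 2·((z_α + z_β)·σ/δ)².
z_α = 1.645; z_β = 1.282 (power 90%).
n = 2 × (2.927 × 11.7 / 4.35)² = 2 × 61.98 = 123.96
Round up: n = 124 per group.
Total across both groups: 2 × 124 = 248.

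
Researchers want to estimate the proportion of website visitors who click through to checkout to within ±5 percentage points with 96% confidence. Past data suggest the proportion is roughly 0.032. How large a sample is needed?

53

For a proportion with margin E = 0.05 at 96% confidence, z = 2.054.
n = p̂(1−p̂)(z/E)² = 0.032 × 0.968 × (2.054/0.05)² = 52.27
Round up: n = 53.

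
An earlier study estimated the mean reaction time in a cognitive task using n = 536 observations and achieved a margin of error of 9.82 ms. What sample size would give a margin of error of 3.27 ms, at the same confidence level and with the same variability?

n = 4834

Margin of error scales as 1/√n, so n₂ = n₁·(E₁/E₂)².
n₂ = 536 × (9.82/3.27)² = 536 × 9.018 = 4833.65
Round up: n₂ = 4834.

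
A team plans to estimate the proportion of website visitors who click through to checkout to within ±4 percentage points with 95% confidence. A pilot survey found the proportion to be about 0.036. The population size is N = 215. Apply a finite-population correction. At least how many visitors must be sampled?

For a proportion with margin E = 0.04 at 95% confidence, z = 1.960.
n = p̂(1−p̂)(z/E)² = 0.036 × 0.964 × (1.960/0.04)² = 83.32 — call this n₀.
Finite-population correction with N = 215: n = n₀ / (1 + (n₀−1)/N) = 83.32 / 1.383 = 60.25
Round up: n = 61.

61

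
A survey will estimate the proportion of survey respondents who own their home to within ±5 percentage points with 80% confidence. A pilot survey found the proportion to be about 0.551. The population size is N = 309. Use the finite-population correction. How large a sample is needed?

For a proportion with margin E = 0.05 at 80% confidence, z = 1.282.
n = p̂(1−p̂)(z/E)² = 0.551 × 0.449 × (1.282/0.05)² = 162.64 — call this n₀.
Finite-population correction with N = 309: n = n₀ / (1 + (n₀−1)/N) = 162.64 / 1.523 = 106.79
Round up: n = 107.

107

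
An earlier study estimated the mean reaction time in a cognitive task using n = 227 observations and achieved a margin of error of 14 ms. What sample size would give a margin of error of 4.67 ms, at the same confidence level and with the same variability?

2041

Margin of error scales as 1/√n, so n₂ = n₁·(E₁/E₂)².
n₂ = 227 × (14/4.67)² = 227 × 8.987 = 2040.05
Round up: n₂ = 2041.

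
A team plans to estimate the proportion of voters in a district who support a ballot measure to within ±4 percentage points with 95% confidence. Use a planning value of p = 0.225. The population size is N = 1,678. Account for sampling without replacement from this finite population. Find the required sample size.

For a proportion with margin E = 0.04 at 95% confidence, z = 1.960.
n = p̂(1−p̂)(z/E)² = 0.225 × 0.775 × (1.960/0.04)² = 418.67 — call this n₀.
Finite-population correction with N = 1,678: n = n₀ / (1 + (n₀−1)/N) = 418.67 / 1.249 = 335.20
Round up: n = 336.

336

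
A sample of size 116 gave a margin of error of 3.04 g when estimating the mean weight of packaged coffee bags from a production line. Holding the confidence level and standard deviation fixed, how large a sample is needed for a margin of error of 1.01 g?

n = 1051

Margin of error scales as 1/√n, so n₂ = n₁·(E₁/E₂)².
n₂ = 116 × (3.04/1.01)² = 116 × 9.06 = 1050.96
Round up: n₂ = 1051.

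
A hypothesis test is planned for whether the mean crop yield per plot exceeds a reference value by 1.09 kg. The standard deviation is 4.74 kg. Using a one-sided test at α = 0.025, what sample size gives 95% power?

246

For a one-sample z-test, n = ((z_α + z_β)·σ/δ)².
z_α = 1.960 (one-sided α = 0.025); z_β = 1.645 (power 95% → β = 0.05).
n = (3.605 × 4.74 / 1.09)² = 245.76
Round up: n = 246.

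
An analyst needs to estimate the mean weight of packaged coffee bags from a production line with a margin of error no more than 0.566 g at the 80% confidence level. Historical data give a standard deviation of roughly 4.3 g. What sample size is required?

95

For a mean, the margin of error is E = z·σ/√n, so n = (zσ/E)².
At 80% confidence, z = 1.282.
n = (1.282 × 4.3 / 0.566)² = 94.86
Round up: n = 95.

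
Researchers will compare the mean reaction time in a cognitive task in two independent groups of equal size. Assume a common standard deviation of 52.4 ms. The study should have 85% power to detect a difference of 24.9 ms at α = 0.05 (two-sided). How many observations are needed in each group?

For two equal groups, n per group = 2·((z_{α/2} + z_β)·σ/δ)².
z_{α/2} = 1.960; z_β = 1.036 (power 85%).
n = 2 × (2.996 × 52.4 / 24.9)² = 2 × 39.75 = 79.50
Round up: n = 80 per group.

80 per group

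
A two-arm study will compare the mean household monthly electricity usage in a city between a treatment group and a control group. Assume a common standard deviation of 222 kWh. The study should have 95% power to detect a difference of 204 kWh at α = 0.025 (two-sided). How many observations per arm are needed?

For two equal groups, n per group = 2·((z_{α/2} + z_β)·σ/δ)².
z_{α/2} = 2.241; z_β = 1.645 (power 95%).
n = 2 × (3.886 × 222 / 204)² = 2 × 17.88 = 35.76
Round up: n = 36 per group.

36 per group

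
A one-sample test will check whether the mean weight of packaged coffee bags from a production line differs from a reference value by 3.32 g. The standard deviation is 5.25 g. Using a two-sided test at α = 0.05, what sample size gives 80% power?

For a one-sample z-test, n = ((z_{α/2} + z_β)·σ/δ)².
z_{α/2} = 1.960 (two-sided α = 0.05); z_β = 0.842 (power 80% → β = 0.2).
n = (2.802 × 5.25 / 3.32)² = 19.63
Round up: n = 20.

n = 20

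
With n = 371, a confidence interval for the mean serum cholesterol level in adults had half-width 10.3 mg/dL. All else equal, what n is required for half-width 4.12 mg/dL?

n = 2319

Margin of error scales as 1/√n, so n₂ = n₁·(E₁/E₂)².
n₂ = 371 × (10.3/4.12)² = 371 × 6.25 = 2318.75
Round up: n₂ = 2319.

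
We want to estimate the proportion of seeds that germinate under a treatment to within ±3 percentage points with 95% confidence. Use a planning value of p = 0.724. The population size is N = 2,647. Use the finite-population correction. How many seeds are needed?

For a proportion with margin E = 0.03 at 95% confidence, z = 1.960.
n = p̂(1−p̂)(z/E)² = 0.724 × 0.276 × (1.960/0.03)² = 852.94 — call this n₀.
Finite-population correction with N = 2,647: n = n₀ / (1 + (n₀−1)/N) = 852.94 / 1.322 = 645.19
Round up: n = 646.

n = 646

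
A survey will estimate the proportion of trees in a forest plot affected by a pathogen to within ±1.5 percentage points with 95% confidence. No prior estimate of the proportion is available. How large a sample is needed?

n = 4269

For a proportion with margin E = 0.015 at 95% confidence, z = 1.960.
With no prior estimate, use p = 0.5, which maximizes p(1−p) at 0.25.
n = 0.25 × (z/E)² = 0.25 × (1.960/0.015)² = 4268.44
Round up: n = 4269.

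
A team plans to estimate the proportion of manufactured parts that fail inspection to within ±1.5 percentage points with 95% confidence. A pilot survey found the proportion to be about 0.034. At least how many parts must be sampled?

For a proportion with margin E = 0.015 at 95% confidence, z = 1.960.
n = p̂(1−p̂)(z/E)² = 0.034 × 0.966 × (1.960/0.015)² = 560.77
Round up: n = 561.

561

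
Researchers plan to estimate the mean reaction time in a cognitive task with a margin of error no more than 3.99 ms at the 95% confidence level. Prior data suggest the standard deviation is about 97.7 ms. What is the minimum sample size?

2304

For a mean, the margin of error is E = z·σ/√n, so n = (zσ/E)².
At 95% confidence, z = 1.960.
n = (1.960 × 97.7 / 3.99)² = 2303.33
Round up: n = 2304.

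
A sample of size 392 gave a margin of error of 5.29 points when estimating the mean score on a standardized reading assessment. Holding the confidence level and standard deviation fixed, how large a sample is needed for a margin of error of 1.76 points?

3542

Margin of error scales as 1/√n, so n₂ = n₁·(E₁/E₂)².
n₂ = 392 × (5.29/1.76)² = 392 × 9.034 = 3541.33
Round up: n₂ = 3542.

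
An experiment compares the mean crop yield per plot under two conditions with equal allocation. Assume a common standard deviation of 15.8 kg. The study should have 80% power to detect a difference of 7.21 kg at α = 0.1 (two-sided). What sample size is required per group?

60 per group

For two equal groups, n per group = 2·((z_{α/2} + z_β)·σ/δ)².
z_{α/2} = 1.645; z_β = 0.842 (power 80%).
n = 2 × (2.487 × 15.8 / 7.21)² = 2 × 29.70 = 59.40
Round up: n = 60 per group.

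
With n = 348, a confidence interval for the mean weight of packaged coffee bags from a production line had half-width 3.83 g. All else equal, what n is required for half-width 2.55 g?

786

Margin of error scales as 1/√n, so n₂ = n₁·(E₁/E₂)².
n₂ = 348 × (3.83/2.55)² = 348 × 2.256 = 785.09
Round up: n₂ = 786.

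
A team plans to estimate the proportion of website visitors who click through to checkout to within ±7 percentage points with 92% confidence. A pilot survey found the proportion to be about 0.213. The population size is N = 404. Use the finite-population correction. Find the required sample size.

For a proportion with margin E = 0.07 at 92% confidence, z = 1.751.
n = p̂(1−p̂)(z/E)² = 0.213 × 0.787 × (1.751/0.07)² = 104.89 — call this n₀.
Finite-population correction with N = 404: n = n₀ / (1 + (n₀−1)/N) = 104.89 / 1.257 = 83.44
Round up: n = 84.

n = 84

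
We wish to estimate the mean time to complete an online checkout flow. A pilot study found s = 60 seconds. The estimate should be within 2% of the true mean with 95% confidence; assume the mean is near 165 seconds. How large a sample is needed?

n = 1270

For a mean, the margin of error is E = z·σ/√n, so n = (zσ/E)².
At 95% confidence, z = 1.960.
E = 2% of 165 = 3.3 seconds.
n = (1.960 × 60 / 3.3)² = 1269.95
Round up: n = 1270.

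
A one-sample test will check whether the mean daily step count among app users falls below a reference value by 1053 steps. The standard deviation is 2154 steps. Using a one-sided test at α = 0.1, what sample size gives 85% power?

n = 23

For a one-sample z-test, n = ((z_α + z_β)·σ/δ)².
z_α = 1.282 (one-sided α = 0.1); z_β = 1.036 (power 85% → β = 0.15).
n = (2.318 × 2154 / 1053)² = 22.48
Round up: n = 23.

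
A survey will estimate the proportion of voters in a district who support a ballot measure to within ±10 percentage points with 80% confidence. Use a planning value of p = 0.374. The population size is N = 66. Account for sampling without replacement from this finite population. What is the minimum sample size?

n = 25

For a proportion with margin E = 0.1 at 80% confidence, z = 1.282.
n = p̂(1−p̂)(z/E)² = 0.374 × 0.626 × (1.282/0.1)² = 38.48 — call this n₀.
Finite-population correction with N = 66: n = n₀ / (1 + (n₀−1)/N) = 38.48 / 1.568 = 24.54
Round up: n = 25.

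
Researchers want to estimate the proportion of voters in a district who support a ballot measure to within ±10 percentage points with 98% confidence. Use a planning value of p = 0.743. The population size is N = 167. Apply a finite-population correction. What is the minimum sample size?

65

For a proportion with margin E = 0.1 at 98% confidence, z = 2.326.
n = p̂(1−p̂)(z/E)² = 0.743 × 0.257 × (2.326/0.1)² = 103.31 — call this n₀.
Finite-population correction with N = 167: n = n₀ / (1 + (n₀−1)/N) = 103.31 / 1.613 = 64.05
Round up: n = 65.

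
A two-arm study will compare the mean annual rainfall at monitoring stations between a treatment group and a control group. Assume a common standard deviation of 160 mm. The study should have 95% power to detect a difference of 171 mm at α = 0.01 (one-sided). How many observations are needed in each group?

28 per group

For two equal groups, n per group = 2·((z_α + z_β)·σ/δ)².
z_α = 2.326; z_β = 1.645 (power 95%).
n = 2 × (3.971 × 160 / 171)² = 2 × 13.81 = 27.62
Round up: n = 28 per group.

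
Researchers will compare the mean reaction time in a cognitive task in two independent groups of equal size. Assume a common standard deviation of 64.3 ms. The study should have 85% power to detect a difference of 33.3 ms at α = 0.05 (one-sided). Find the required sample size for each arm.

For two equal groups, n per group = 2·((z_α + z_β)·σ/δ)².
z_α = 1.645; z_β = 1.036 (power 85%).
n = 2 × (2.681 × 64.3 / 33.3)² = 2 × 26.80 = 53.60
Round up: n = 54 per group.

54 per group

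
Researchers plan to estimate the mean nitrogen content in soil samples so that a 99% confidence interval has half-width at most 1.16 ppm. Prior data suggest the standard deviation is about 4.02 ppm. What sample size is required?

n = 80

For a mean, the margin of error is E = z·σ/√n, so n = (zσ/E)².
At 99% confidence, z = 2.576.
n = (2.576 × 4.02 / 1.16)² = 79.69
Round up: n = 80.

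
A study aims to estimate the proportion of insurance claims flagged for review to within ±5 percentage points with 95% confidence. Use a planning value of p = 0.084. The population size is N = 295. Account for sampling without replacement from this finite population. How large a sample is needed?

For a proportion with margin E = 0.05 at 95% confidence, z = 1.960.
n = p̂(1−p̂)(z/E)² = 0.084 × 0.916 × (1.960/0.05)² = 118.24 — call this n₀.
Finite-population correction with N = 295: n = n₀ / (1 + (n₀−1)/N) = 118.24 / 1.397 = 84.64
Round up: n = 85.

n = 85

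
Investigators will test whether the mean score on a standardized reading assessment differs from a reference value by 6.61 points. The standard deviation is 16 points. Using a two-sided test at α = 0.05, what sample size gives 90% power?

For a one-sample z-test, n = ((z_{α/2} + z_β)·σ/δ)².
z_{α/2} = 1.960 (two-sided α = 0.05); z_β = 1.282 (power 90% → β = 0.1).
n = (3.242 × 16 / 6.61)² = 61.58
Round up: n = 62.

62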